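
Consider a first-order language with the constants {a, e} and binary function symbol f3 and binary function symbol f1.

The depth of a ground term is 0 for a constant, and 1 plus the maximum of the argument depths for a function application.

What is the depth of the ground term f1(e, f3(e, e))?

2

depth(f3(e, e)) = 1 + max(0, 0) = 1
depth(f1(e, f3(e, e))) = 1 + max(0, 1) = 2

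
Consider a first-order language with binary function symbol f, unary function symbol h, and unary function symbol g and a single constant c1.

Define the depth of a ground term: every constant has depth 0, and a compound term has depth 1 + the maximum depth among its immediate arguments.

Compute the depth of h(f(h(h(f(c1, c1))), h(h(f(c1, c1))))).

depth(f(c1, c1)) = 1 + max(0, 0) = 1
depth(h(f(c1, c1))) = 1 + depth(f(c1, c1)) = 1 + 1 = 2
depth(h(h(f(c1, c1)))) = 1 + depth(h(f(c1, c1))) = 1 + 2 = 3
depth(f(h(h(f(c1, c1))), h(h(f(c1, c1))))) = 1 + max(3, 3) = 4
depth(h(f(h(h(f(c1, c1))), h(h(f(c1, c1)))))) = 1 + depth(f(h(h(f(c1, c1))), h(h(f(c1, c1))))) = 1 + 4 = 5

5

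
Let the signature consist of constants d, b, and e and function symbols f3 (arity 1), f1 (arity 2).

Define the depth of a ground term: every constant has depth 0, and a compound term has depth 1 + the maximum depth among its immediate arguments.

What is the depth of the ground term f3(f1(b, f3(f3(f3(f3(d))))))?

6

depth(f3(d)) = 1 + depth(d) = 1 + 0 = 1
depth(f3(f3(d))) = 1 + depth(f3(d)) = 1 + 1 = 2
depth(f3(f3(f3(d)))) = 1 + depth(f3(f3(d))) = 1 + 2 = 3
depth(f3(f3(f3(f3(d))))) = 1 + depth(f3(f3(f3(d)))) = 1 + 3 = 4
depth(f1(b, f3(f3(f3(f3(d)))))) = 1 + max(0, 4) = 5
depth(f3(f1(b, f3(f3(f3(f3(d))))))) = 1 + depth(f1(b, f3(f3(f3(f3(d)))))) = 1 + 5 = 6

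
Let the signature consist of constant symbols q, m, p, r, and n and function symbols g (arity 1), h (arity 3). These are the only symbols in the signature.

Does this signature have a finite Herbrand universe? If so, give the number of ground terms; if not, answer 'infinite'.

infinite

The signature has at least one function symbol (g, arity 1) and at least one constant (q).
Iterating g gives infinitely many distinct ground terms: q, g(q), g(g(q)), ...
So the Herbrand universe is infinite.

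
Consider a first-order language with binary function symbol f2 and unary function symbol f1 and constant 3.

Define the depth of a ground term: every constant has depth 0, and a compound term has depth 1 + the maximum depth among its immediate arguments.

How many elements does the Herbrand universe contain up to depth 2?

Let N_k = |{terms of depth ≤ k}|. Then N_0 = 1 and N_k = 1 + N_{k-1}^2 + N_{k-1} for k ≥ 1 (one summand per function symbol, arity giving the exponent).
N_0 = 1
N_1 = 1 + 1^2 + 1 = 3
N_2 = 1 + 3^2 + 3 = 13

13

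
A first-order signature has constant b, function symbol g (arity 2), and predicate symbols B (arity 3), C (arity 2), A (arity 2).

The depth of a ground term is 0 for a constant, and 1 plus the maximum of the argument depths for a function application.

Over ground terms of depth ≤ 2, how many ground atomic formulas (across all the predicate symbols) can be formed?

175

First count ground terms of depth ≤ 2.
Let N_k = |{terms of depth ≤ k}|. Then N_0 = 1 and N_k = 1 + N_{k-1}^2 for k ≥ 1 (one summand per function symbol, arity giving the exponent).
N_0 = 1
N_1 = 1 + 1^2 = 2
N_2 = 1 + 2^2 = 5
So |H| = 5.
Ground atoms are formed by filling each argument slot of a predicate with a term from H, so an r-ary predicate gives |H|^r atoms:
  B: 5^3 = 125;  C: 5^2 = 25;  A: 5^2 = 25
Total ground atoms: 125 + 25 + 25 = 175.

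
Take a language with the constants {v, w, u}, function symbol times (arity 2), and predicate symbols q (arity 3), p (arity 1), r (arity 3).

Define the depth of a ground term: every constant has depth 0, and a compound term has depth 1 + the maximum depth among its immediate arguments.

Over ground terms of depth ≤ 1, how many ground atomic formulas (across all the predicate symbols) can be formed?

First count ground terms of depth ≤ 1.
If N_k denotes the number of depth-≤k ground terms, the 3 constants give N_0 = 3, and each function symbol of arity r contributes N_{k-1}^r new terms at level k: N_k = 3 + N_{k-1}^2.
N_0 = 3
N_1 = 3 + 3^2 = 12
So |H| = 12.
Each predicate of arity r yields |H|^r ground atoms (one per choice of an r-tuple from H):
  q: 12^3 = 1728;  p: 12;  r: 12^3 = 1728
Total ground atoms: 1728 + 12 + 1728 = 3468.

3468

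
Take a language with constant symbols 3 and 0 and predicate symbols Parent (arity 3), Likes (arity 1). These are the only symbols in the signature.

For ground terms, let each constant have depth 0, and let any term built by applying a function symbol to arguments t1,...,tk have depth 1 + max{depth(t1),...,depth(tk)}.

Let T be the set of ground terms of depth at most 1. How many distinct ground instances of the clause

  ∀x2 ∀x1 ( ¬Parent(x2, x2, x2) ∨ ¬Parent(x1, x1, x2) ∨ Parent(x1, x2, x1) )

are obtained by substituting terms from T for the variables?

4

Ground terms of depth ≤ 1:
  With no function symbols every ground term is a constant, so there are exactly 2 ground terms at every depth bound.
  N_0 = 2
  N_1 = 2
So there are 2 ground terms available for substitution.
Each of x2, x1 ranges independently over the available ground terms, and distinct assignments produce distinct instances.
Number of ground instances = 2^2 = 4.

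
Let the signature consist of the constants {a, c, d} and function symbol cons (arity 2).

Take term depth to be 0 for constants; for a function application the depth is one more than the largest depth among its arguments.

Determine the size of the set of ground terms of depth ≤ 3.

21612

Count level by level. With function symbols cons/2, the terms of depth ≤ k are the 3 constants together with each function applied to depth-≤(k−1) tuples, so N_k = 3 + N_{k-1}^2.
N_0 = 3
N_1 = 3 + 3^2 = 12
N_2 = 3 + 12^2 = 147
N_3 = 3 + 147^2 = 21612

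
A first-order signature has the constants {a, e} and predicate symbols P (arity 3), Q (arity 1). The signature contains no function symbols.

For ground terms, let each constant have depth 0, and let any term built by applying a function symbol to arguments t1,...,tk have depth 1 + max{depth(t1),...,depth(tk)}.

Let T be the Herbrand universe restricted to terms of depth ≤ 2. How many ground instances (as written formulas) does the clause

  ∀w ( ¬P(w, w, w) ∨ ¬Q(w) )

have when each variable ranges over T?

Ground terms of depth ≤ 2:
  With no function symbols every ground term is a constant, so there are exactly 2 ground terms at every depth bound.
  N_0 = 2
  N_1 = 2
  N_2 = 2
  Explicitly: a, e.
So there are 2 ground terms available for substitution.
The clause has 1 distinct variable (w), which appears in the body. In the free term algebra distinct substitutions yield syntactically distinct ground instances.
Number of ground instances = 2.

2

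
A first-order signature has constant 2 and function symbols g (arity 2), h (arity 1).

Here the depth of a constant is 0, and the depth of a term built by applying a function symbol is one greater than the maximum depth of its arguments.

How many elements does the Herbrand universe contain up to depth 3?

183

Let N_k count ground terms of depth at most k. Each non-constant term of depth ≤ k is some function symbol applied to depth-≤(k−1) arguments, giving N_k = 1 + N_{k-1}^2 + N_{k-1}.
N_0 = 1
N_1 = 1 + 1^2 + 1 = 3
N_2 = 1 + 3^2 + 3 = 13
N_3 = 1 + 13^2 + 13 = 183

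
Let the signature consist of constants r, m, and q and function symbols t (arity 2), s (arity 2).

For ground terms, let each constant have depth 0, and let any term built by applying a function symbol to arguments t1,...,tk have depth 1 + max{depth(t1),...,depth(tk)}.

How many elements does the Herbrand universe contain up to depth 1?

21

If N_k denotes the number of depth-≤k ground terms, the 3 constants give N_0 = 3, and each function symbol of arity r contributes N_{k-1}^r new terms at level k: N_k = 3 + N_{k-1}^2 + N_{k-1}^2.
N_0 = 3
N_1 = 3 + 3^2 + 3^2 = 21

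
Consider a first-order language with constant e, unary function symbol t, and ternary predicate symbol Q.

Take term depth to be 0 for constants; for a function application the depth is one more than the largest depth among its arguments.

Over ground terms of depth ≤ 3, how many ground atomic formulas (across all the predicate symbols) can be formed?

64

First count ground terms of depth ≤ 3.
Count level by level. With function symbols t/1, the terms of depth ≤ k are the 1 constant together with each function applied to depth-≤(k−1) tuples, so N_k = 1 + N_{k-1}.
N_0 = 1
N_1 = 1 + 1 = 2
N_2 = 1 + 2 = 3
N_3 = 1 + 3 = 4
Explicitly: e, t(e), t(t(e)), t(t(t(e))).
So |H| = 4.
Ground atoms are formed by filling each argument slot of a predicate with a term from H, so an r-ary predicate gives |H|^r atoms:
  Q: 4^3 = 64
Total ground atoms: 64.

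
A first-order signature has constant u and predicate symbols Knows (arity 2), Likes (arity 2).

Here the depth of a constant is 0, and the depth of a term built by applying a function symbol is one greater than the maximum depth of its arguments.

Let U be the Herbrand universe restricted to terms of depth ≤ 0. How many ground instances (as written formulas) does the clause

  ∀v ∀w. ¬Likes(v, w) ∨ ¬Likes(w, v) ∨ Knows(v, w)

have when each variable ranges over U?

1

Ground terms of depth ≤ 0:
  With no function symbols every ground term is a constant, so there is exactly 1 ground term at every depth bound.
  N_0 = 1
  Explicitly: u.
So there is exactly 1 ground term available for substitution.
The clause has 2 distinct variables (v, w), each appearing in the body. In the free term algebra distinct substitutions yield syntactically distinct ground instances.
Number of ground instances = 1^2 = 1.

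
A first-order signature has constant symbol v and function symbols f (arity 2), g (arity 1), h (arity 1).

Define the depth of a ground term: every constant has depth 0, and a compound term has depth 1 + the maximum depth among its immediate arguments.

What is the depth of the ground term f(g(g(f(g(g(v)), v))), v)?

6

depth(g(v)) = 1 + depth(v) = 1 + 0 = 1
depth(g(g(v))) = 1 + depth(g(v)) = 1 + 1 = 2
depth(f(g(g(v)), v)) = 1 + max(2, 0) = 3
depth(g(f(g(g(v)), v))) = 1 + depth(f(g(g(v)), v)) = 1 + 3 = 4
depth(g(g(f(g(g(v)), v)))) = 1 + depth(g(f(g(g(v)), v))) = 1 + 4 = 5
depth(f(g(g(f(g(g(v)), v))), v)) = 1 + max(5, 0) = 6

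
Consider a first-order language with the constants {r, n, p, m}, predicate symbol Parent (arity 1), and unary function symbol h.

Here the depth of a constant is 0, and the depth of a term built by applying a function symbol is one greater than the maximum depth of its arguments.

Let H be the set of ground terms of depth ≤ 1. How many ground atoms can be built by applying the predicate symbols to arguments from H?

8

First count ground terms of depth ≤ 1.
Let N_k = |{terms of depth ≤ k}|. Then N_0 = 4 and N_k = 4 + N_{k-1} for k ≥ 1 (one summand per function symbol, arity giving the exponent).
N_0 = 4
N_1 = 4 + 4 = 8
Explicitly: r, n, p, m, h(r), h(n), h(p), h(m).
So |H| = 8.
Each predicate of arity r yields |H|^r ground atoms (one per choice of an r-tuple from H):
  Parent: 8
Total ground atoms: 8.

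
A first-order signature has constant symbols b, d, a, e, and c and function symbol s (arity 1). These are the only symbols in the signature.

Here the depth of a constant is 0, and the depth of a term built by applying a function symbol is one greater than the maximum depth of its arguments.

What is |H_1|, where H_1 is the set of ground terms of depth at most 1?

10

Write N_k for the number of ground terms of depth ≤ k. A term of depth ≤ k is either a constant or a function symbol applied to arguments of depth ≤ k−1, so N_k = 5 + N_{k-1}.
N_0 = 5
N_1 = 5 + 5 = 10
Explicitly: b, d, a, e, c, s(b), s(d), s(a), s(e), s(c).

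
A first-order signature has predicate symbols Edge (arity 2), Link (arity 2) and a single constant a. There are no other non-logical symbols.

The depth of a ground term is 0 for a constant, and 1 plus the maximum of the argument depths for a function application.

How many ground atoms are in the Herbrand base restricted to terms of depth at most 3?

2

First count ground terms of depth ≤ 3.
With no function symbols every ground term is a constant, so there is exactly 1 ground term at every depth bound.
N_0 = 1
N_1 = 1
N_2 = 1
N_3 = 1
Explicitly: a.
So |H| = 1.
For each predicate symbol, the number of ground atoms is |H| raised to its arity; summing:
  Edge: 1^2 = 1;  Link: 1^2 = 1
Total ground atoms: 1 + 1 = 2.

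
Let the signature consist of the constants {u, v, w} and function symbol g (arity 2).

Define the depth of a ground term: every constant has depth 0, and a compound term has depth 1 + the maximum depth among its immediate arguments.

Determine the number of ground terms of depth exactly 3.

21465

Write N_k for the number of ground terms of depth ≤ k. A term of depth ≤ k is either a constant or a function symbol applied to arguments of depth ≤ k−1, so N_k = 3 + N_{k-1}^2.
N_0 = 3
N_1 = 3 + 3^2 = 12
N_2 = 3 + 12^2 = 147
N_3 = 3 + 147^2 = 21612
Terms of depth exactly 3: N_3 − N_2 = 21612 − 147 = 21465.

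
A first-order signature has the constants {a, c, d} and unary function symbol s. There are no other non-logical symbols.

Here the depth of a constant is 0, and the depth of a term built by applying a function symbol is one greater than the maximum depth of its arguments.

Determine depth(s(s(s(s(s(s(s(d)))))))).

7

depth(s(d)) = 1 + depth(d) = 1 + 0 = 1
depth(s(s(d))) = 1 + depth(s(d)) = 1 + 1 = 2
depth(s(s(s(d)))) = 1 + depth(s(s(d))) = 1 + 2 = 3
depth(s(s(s(s(d))))) = 1 + depth(s(s(s(d)))) = 1 + 3 = 4
depth(s(s(s(s(s(d)))))) = 1 + depth(s(s(s(s(d))))) = 1 + 4 = 5
depth(s(s(s(s(s(s(d))))))) = 1 + depth(s(s(s(s(s(d)))))) = 1 + 5 = 6
depth(s(s(s(s(s(s(s(d)))))))) = 1 + depth(s(s(s(s(s(s(d))))))) = 1 + 6 = 7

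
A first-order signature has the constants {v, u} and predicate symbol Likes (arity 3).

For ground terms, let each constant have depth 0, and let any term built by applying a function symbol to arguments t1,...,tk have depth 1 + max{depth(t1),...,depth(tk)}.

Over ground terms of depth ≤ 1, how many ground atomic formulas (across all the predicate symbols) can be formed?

First count ground terms of depth ≤ 1.
With no function symbols every ground term is a constant, so there are exactly 2 ground terms at every depth bound.
N_0 = 2
N_1 = 2
Explicitly: v, u.
So |H| = 2.
Each predicate of arity r yields |H|^r ground atoms (one per choice of an r-tuple from H):
  Likes: 2^3 = 8
Total ground atoms: 8.

8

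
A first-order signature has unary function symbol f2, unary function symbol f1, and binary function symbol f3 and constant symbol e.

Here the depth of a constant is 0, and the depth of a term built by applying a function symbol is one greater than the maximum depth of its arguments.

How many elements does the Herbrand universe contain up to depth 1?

Let N_k = |{terms of depth ≤ k}|. Then N_0 = 1 and N_k = 1 + N_{k-1} + N_{k-1} + N_{k-1}^2 for k ≥ 1 (one summand per function symbol, arity giving the exponent).
N_0 = 1
N_1 = 1 + 1 + 1 + 1^2 = 4

4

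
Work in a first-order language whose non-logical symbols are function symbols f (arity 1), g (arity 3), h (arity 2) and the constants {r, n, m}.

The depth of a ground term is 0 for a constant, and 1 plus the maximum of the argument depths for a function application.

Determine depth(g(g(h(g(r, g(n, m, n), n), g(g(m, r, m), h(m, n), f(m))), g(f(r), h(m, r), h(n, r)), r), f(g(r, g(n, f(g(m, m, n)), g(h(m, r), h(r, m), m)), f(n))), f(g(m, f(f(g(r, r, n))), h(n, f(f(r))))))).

6

depth(g(n, m, n)) = 1 + max(0, 0, 0) = 1
depth(g(r, g(n, m, n), n)) = 1 + max(0, 1, 0) = 2
depth(g(m, r, m)) = 1 + max(0, 0, 0) = 1
depth(h(m, n)) = 1 + max(0, 0) = 1
depth(f(m)) = 1 + depth(m) = 1 + 0 = 1
depth(g(g(m, r, m), h(m, n), f(m))) = 1 + max(1, 1, 1) = 2
depth(h(g(r, g(n, m, n), n), g(g(m, r, m), h(m, n), f(m)))) = 1 + max(2, 2) = 3
depth(f(r)) = 1 + depth(r) = 1 + 0 = 1
depth(h(m, r)) = 1 + max(0, 0) = 1
depth(h(n, r)) = 1 + max(0, 0) = 1
depth(g(f(r), h(m, r), h(n, r))) = 1 + max(1, 1, 1) = 2
depth(g(h(g(r, g(n, m, n), n), g(g(m, r, m), h(m, n), f(m))), g(f(r), h(m, r), h(n, r)), r)) = 1 + max(3, 2, 0) = 4
depth(g(m, m, n)) = 1 + max(0, 0, 0) = 1
depth(f(g(m, m, n))) = 1 + depth(g(m, m, n)) = 1 + 1 = 2
depth(h(r, m)) = 1 + max(0, 0) = 1
depth(g(h(m, r), h(r, m), m)) = 1 + max(1, 1, 0) = 2
depth(g(n, f(g(m, m, n)), g(h(m, r), h(r, m), m))) = 1 + max(0, 2, 2) = 3
depth(f(n)) = 1 + depth(n) = 1 + 0 = 1
depth(g(r, g(n, f(g(m, m, n)), g(h(m, r), h(r, m), m)), f(n))) = 1 + max(0, 3, 1) = 4
depth(f(g(r, g(n, f(g(m, m, n)), g(h(m, r), h(r, m), m)), f(n)))) = 1 + depth(g(r, g(n, f(g(m, m, n)), g(h(m, r), h(r, m), m)), f(n))) = 1 + 4 = 5
depth(g(r, r, n)) = 1 + max(0, 0, 0) = 1
depth(f(g(r, r, n))) = 1 + depth(g(r, r, n)) = 1 + 1 = 2
depth(f(f(g(r, r, n)))) = 1 + depth(f(g(r, r, n))) = 1 + 2 = 3
depth(f(f(r))) = 1 + depth(f(r)) = 1 + 1 = 2
depth(h(n, f(f(r)))) = 1 + max(0, 2) = 3
depth(g(m, f(f(g(r, r, n))), h(n, f(f(r))))) = 1 + max(0, 3, 3) = 4
depth(f(g(m, f(f(g(r, r, n))), h(n, f(f(r)))))) = 1 + depth(g(m, f(f(g(r, r, n))), h(n, f(f(r))))) = 1 + 4 = 5
depth(g(g(h(g(r, g(n, m, n), n), g(g(m, r, m), h(m, n), f(m))), g(f(r), h(m, r), h(n, r)), r), f(g(r, g(n, f(g(m, m, n)), g(h(m, r), h(r, m), m)), f(n))), f(g(m, f(f(g(r, r, n))), h(n, f(f(r))))))) = 1 + max(4, 5, 5) = 6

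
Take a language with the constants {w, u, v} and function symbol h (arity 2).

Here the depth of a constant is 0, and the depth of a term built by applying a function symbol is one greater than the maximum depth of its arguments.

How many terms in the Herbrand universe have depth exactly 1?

Write N_k for the number of ground terms of depth ≤ k. A term of depth ≤ k is either a constant or a function symbol applied to arguments of depth ≤ k−1, so N_k = 3 + N_{k-1}^2.
N_0 = 3
N_1 = 3 + 3^2 = 12
Terms of depth exactly 1: N_1 − N_0 = 12 − 3 = 9.

9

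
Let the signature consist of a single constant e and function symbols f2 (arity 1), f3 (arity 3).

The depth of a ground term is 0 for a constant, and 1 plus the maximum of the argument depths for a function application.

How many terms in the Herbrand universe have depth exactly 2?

28

Let N_k count ground terms of depth at most k. Each non-constant term of depth ≤ k is some function symbol applied to depth-≤(k−1) arguments, giving N_k = 1 + N_{k-1} + N_{k-1}^3.
N_0 = 1
N_1 = 1 + 1 + 1^3 = 3
N_2 = 1 + 3 + 3^3 = 31
Terms of depth exactly 2: N_2 − N_1 = 31 − 3 = 28.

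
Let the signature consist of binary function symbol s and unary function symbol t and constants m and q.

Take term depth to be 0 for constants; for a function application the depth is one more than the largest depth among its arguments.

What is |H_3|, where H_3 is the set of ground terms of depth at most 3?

5552

Let N_k = |{terms of depth ≤ k}|. Then N_0 = 2 and N_k = 2 + N_{k-1}^2 + N_{k-1} for k ≥ 1 (one summand per function symbol, arity giving the exponent).
N_0 = 2
N_1 = 2 + 2^2 + 2 = 8
N_2 = 2 + 8^2 + 8 = 74
N_3 = 2 + 74^2 + 74 = 5552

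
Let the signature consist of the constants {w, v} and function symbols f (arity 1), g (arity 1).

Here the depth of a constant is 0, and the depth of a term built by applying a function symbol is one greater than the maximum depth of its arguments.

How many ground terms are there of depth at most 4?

Let N_k = |{terms of depth ≤ k}|. Then N_0 = 2 and N_k = 2 + N_{k-1} + N_{k-1} for k ≥ 1 (one summand per function symbol, arity giving the exponent).
N_0 = 2
N_1 = 2 + 2 + 2 = 6
N_2 = 2 + 6 + 6 = 14
N_3 = 2 + 14 + 14 = 30
N_4 = 2 + 30 + 30 = 62

62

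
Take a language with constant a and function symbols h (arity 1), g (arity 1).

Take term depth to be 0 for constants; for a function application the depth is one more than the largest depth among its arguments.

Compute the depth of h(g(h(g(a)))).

depth(g(a)) = 1 + depth(a) = 1 + 0 = 1
depth(h(g(a))) = 1 + depth(g(a)) = 1 + 1 = 2
depth(g(h(g(a)))) = 1 + depth(h(g(a))) = 1 + 2 = 3
depth(h(g(h(g(a))))) = 1 + depth(g(h(g(a)))) = 1 + 3 = 4

4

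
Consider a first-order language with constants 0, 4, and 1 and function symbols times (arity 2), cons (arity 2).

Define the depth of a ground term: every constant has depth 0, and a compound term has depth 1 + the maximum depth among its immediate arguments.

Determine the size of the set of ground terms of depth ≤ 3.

1566453

Write N_k for the number of ground terms of depth ≤ k. A term of depth ≤ k is either a constant or a function symbol applied to arguments of depth ≤ k−1, so N_k = 3 + N_{k-1}^2 + N_{k-1}^2.
N_0 = 3
N_1 = 3 + 3^2 + 3^2 = 21
N_2 = 3 + 21^2 + 21^2 = 885
N_3 = 3 + 885^2 + 885^2 = 1566453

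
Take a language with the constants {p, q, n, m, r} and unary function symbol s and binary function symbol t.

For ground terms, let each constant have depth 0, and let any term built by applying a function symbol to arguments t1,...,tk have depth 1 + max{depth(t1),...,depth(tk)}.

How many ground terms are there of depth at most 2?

If N_k denotes the number of depth-≤k ground terms, the 5 constants give N_0 = 5, and each function symbol of arity r contributes N_{k-1}^r new terms at level k: N_k = 5 + N_{k-1} + N_{k-1}^2.
N_0 = 5
N_1 = 5 + 5 + 5^2 = 35
N_2 = 5 + 35 + 35^2 = 1265

1265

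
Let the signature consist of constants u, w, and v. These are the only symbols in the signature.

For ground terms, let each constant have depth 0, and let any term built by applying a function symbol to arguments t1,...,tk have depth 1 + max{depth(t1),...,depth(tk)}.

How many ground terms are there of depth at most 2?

With no function symbols every ground term is a constant, so there are exactly 3 ground terms at every depth bound.
N_0 = 3
N_1 = 3
N_2 = 3

3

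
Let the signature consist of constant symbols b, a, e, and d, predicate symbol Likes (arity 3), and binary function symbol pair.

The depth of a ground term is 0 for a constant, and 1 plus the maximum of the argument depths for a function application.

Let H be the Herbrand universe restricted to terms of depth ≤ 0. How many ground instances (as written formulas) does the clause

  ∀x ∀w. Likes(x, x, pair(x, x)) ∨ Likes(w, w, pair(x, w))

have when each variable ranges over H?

Ground terms of depth ≤ 0:
  Write N_k for the number of ground terms of depth ≤ k. A term of depth ≤ k is either a constant or a function symbol applied to arguments of depth ≤ k−1, so N_k = 4 + N_{k-1}^2.
  N_0 = 4
  Explicitly: b, a, e, d.
So there are 4 ground terms available for substitution.
There are 2 variables to instantiate (x, w), each occurring in at least one literal, so different choices give different ground instances.
Number of ground instances = 4^2 = 16.

16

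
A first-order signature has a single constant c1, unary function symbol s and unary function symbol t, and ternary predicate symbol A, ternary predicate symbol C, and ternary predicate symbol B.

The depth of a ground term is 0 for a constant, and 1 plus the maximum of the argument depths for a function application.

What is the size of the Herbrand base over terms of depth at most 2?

First count ground terms of depth ≤ 2.
Write N_k for the number of ground terms of depth ≤ k. A term of depth ≤ k is either a constant or a function symbol applied to arguments of depth ≤ k−1, so N_k = 1 + N_{k-1} + N_{k-1}.
N_0 = 1
N_1 = 1 + 1 + 1 = 3
N_2 = 1 + 3 + 3 = 7
Explicitly: c1, s(c1), s(s(c1)), s(t(c1)), t(c1), t(s(c1)), t(t(c1)).
So |H| = 7.
For each predicate symbol, the number of ground atoms is |H| raised to its arity; summing:
  A: 7^3 = 343;  C: 7^3 = 343;  B: 7^3 = 343
Total ground atoms: 343 + 343 + 343 = 1029.

1029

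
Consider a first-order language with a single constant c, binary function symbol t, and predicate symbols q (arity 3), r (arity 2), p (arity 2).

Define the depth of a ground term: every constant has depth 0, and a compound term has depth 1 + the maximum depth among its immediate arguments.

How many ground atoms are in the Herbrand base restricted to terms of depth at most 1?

First count ground terms of depth ≤ 1.
Let N_k count ground terms of depth at most k. Each non-constant term of depth ≤ k is some function symbol applied to depth-≤(k−1) arguments, giving N_k = 1 + N_{k-1}^2.
N_0 = 1
N_1 = 1 + 1^2 = 2
So |H| = 2.
Ground atoms are formed by filling each argument slot of a predicate with a term from H, so an r-ary predicate gives |H|^r atoms:
  q: 2^3 = 8;  r: 2^2 = 4;  p: 2^2 = 4
Total ground atoms: 8 + 4 + 4 = 16.

16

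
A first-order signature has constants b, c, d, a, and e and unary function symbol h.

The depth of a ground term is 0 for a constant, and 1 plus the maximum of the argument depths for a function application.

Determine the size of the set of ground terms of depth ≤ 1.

Let N_k = |{terms of depth ≤ k}|. Then N_0 = 5 and N_k = 5 + N_{k-1} for k ≥ 1 (one summand per function symbol, arity giving the exponent).
N_0 = 5
N_1 = 5 + 5 = 10
Explicitly: b, c, d, a, e, h(b), h(c), h(d), h(a), h(e).

10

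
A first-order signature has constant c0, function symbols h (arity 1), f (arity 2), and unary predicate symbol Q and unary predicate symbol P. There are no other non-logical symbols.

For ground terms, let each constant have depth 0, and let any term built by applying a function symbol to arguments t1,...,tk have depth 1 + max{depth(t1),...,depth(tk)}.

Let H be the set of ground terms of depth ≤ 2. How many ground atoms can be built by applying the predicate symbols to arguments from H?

First count ground terms of depth ≤ 2.
If N_k denotes the number of depth-≤k ground terms, the 1 constant gives N_0 = 1, and each function symbol of arity r contributes N_{k-1}^r new terms at level k: N_k = 1 + N_{k-1} + N_{k-1}^2.
N_0 = 1
N_1 = 1 + 1 + 1^2 = 3
N_2 = 1 + 3 + 3^2 = 13
So |H| = 13.
For each predicate symbol, the number of ground atoms is |H| raised to its arity; summing:
  Q: 13;  P: 13
Total ground atoms: 13 + 13 = 26.

26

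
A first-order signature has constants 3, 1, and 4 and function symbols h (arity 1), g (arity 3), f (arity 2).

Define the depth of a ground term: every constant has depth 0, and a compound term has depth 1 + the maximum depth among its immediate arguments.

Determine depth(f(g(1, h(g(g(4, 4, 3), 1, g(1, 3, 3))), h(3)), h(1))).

5

depth(g(4, 4, 3)) = 1 + max(0, 0, 0) = 1
depth(g(1, 3, 3)) = 1 + max(0, 0, 0) = 1
depth(g(g(4, 4, 3), 1, g(1, 3, 3))) = 1 + max(1, 0, 1) = 2
depth(h(g(g(4, 4, 3), 1, g(1, 3, 3)))) = 1 + depth(g(g(4, 4, 3), 1, g(1, 3, 3))) = 1 + 2 = 3
depth(h(3)) = 1 + depth(3) = 1 + 0 = 1
depth(g(1, h(g(g(4, 4, 3), 1, g(1, 3, 3))), h(3))) = 1 + max(0, 3, 1) = 4
depth(h(1)) = 1 + depth(1) = 1 + 0 = 1
depth(f(g(1, h(g(g(4, 4, 3), 1, g(1, 3, 3))), h(3)), h(1))) = 1 + max(4, 1) = 5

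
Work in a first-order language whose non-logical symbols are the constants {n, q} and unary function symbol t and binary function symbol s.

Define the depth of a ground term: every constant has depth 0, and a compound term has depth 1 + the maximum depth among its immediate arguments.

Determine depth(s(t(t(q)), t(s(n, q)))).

depth(t(q)) = 1 + depth(q) = 1 + 0 = 1
depth(t(t(q))) = 1 + depth(t(q)) = 1 + 1 = 2
depth(s(n, q)) = 1 + max(0, 0) = 1
depth(t(s(n, q))) = 1 + depth(s(n, q)) = 1 + 1 = 2
depth(s(t(t(q)), t(s(n, q)))) = 1 + max(2, 2) = 3

3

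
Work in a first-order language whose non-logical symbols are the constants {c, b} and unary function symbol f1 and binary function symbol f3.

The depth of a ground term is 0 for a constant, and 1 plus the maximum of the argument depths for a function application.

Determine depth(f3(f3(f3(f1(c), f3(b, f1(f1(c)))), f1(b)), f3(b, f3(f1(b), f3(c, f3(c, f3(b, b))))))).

6

depth(f1(c)) = 1 + depth(c) = 1 + 0 = 1
depth(f1(f1(c))) = 1 + depth(f1(c)) = 1 + 1 = 2
depth(f3(b, f1(f1(c)))) = 1 + max(0, 2) = 3
depth(f3(f1(c), f3(b, f1(f1(c))))) = 1 + max(1, 3) = 4
depth(f1(b)) = 1 + depth(b) = 1 + 0 = 1
depth(f3(f3(f1(c), f3(b, f1(f1(c)))), f1(b))) = 1 + max(4, 1) = 5
depth(f3(b, b)) = 1 + max(0, 0) = 1
depth(f3(c, f3(b, b))) = 1 + max(0, 1) = 2
depth(f3(c, f3(c, f3(b, b)))) = 1 + max(0, 2) = 3
depth(f3(f1(b), f3(c, f3(c, f3(b, b))))) = 1 + max(1, 3) = 4
depth(f3(b, f3(f1(b), f3(c, f3(c, f3(b, b)))))) = 1 + max(0, 4) = 5
depth(f3(f3(f3(f1(c), f3(b, f1(f1(c)))), f1(b)), f3(b, f3(f1(b), f3(c, f3(c, f3(b, b))))))) = 1 + max(5, 5) = 6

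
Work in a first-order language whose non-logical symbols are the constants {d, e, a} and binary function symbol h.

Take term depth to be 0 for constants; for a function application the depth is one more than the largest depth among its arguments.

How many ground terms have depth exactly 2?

Let N_k = |{terms of depth ≤ k}|. Then N_0 = 3 and N_k = 3 + N_{k-1}^2 for k ≥ 1 (one summand per function symbol, arity giving the exponent).
N_0 = 3
N_1 = 3 + 3^2 = 12
N_2 = 3 + 12^2 = 147
Terms of depth exactly 2: N_2 − N_1 = 147 − 12 = 135.

135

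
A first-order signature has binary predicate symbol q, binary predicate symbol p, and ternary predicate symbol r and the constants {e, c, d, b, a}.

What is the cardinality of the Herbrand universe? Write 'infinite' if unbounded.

5

There are no function symbols, so every ground term is one of the 5 constants.
The Herbrand universe is {e, c, d, b, a}, which is finite with 5 elements.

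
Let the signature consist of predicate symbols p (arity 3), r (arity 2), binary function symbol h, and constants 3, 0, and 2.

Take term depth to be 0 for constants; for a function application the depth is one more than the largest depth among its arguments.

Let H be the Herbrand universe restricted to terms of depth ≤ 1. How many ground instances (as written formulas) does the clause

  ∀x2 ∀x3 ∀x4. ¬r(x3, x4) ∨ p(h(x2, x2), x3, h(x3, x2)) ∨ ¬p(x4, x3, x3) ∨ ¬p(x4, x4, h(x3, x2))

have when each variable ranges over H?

Ground terms of depth ≤ 1:
  If N_k denotes the number of depth-≤k ground terms, the 3 constants give N_0 = 3, and each function symbol of arity r contributes N_{k-1}^r new terms at level k: N_k = 3 + N_{k-1}^2.
  N_0 = 3
  N_1 = 3 + 3^2 = 12
  Explicitly: 3, 0, 2, h(3, 3), h(3, 0), h(3, 2), h(0, 3), h(0, 0), h(0, 2), h(2, 3), h(2, 0), h(2, 2).
So there are 12 ground terms available for substitution.
The clause has 3 distinct variables (x2, x3, x4), each appearing in the body. In the free term algebra distinct substitutions yield syntactically distinct ground instances.
Number of ground instances = 12^3 = 1728.

1728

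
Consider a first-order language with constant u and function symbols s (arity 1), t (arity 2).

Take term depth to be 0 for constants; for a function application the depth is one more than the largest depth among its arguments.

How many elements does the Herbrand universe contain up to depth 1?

3

Write N_k for the number of ground terms of depth ≤ k. A term of depth ≤ k is either a constant or a function symbol applied to arguments of depth ≤ k−1, so N_k = 1 + N_{k-1} + N_{k-1}^2.
N_0 = 1
N_1 = 1 + 1 + 1^2 = 3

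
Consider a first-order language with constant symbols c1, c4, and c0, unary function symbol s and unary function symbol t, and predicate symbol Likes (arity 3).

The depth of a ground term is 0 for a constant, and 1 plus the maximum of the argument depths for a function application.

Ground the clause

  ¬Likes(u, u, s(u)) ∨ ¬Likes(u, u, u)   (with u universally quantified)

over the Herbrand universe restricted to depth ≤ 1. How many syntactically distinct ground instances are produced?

Ground terms of depth ≤ 1:
  If N_k denotes the number of depth-≤k ground terms, the 3 constants give N_0 = 3, and each function symbol of arity r contributes N_{k-1}^r new terms at level k: N_k = 3 + N_{k-1} + N_{k-1}.
  N_0 = 3
  N_1 = 3 + 3 + 3 = 9
So there are 9 ground terms available for substitution.
There is 1 variable to instantiate (u),  occurring in at least one literal, so different choices give different ground instances.
Number of ground instances = 9.

9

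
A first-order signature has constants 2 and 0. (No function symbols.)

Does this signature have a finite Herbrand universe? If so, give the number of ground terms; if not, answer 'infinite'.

2

There are no function symbols, so every ground term is one of the 2 constants.
The Herbrand universe is {2, 0}, which is finite with 2 elements.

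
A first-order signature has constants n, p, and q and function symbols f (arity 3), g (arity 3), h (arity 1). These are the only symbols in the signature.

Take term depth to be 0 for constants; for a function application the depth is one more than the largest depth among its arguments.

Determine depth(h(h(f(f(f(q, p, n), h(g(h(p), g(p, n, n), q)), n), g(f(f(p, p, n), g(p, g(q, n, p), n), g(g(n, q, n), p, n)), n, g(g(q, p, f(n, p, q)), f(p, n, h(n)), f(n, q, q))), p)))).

7

depth(f(q, p, n)) = 1 + max(0, 0, 0) = 1
depth(h(p)) = 1 + depth(p) = 1 + 0 = 1
depth(g(p, n, n)) = 1 + max(0, 0, 0) = 1
depth(g(h(p), g(p, n, n), q)) = 1 + max(1, 1, 0) = 2
depth(h(g(h(p), g(p, n, n), q))) = 1 + depth(g(h(p), g(p, n, n), q)) = 1 + 2 = 3
depth(f(f(q, p, n), h(g(h(p), g(p, n, n), q)), n)) = 1 + max(1, 3, 0) = 4
depth(f(p, p, n)) = 1 + max(0, 0, 0) = 1
depth(g(q, n, p)) = 1 + max(0, 0, 0) = 1
depth(g(p, g(q, n, p), n)) = 1 + max(0, 1, 0) = 2
depth(g(n, q, n)) = 1 + max(0, 0, 0) = 1
depth(g(g(n, q, n), p, n)) = 1 + max(1, 0, 0) = 2
depth(f(f(p, p, n), g(p, g(q, n, p), n), g(g(n, q, n), p, n))) = 1 + max(1, 2, 2) = 3
depth(f(n, p, q)) = 1 + max(0, 0, 0) = 1
depth(g(q, p, f(n, p, q))) = 1 + max(0, 0, 1) = 2
depth(h(n)) = 1 + depth(n) = 1 + 0 = 1
depth(f(p, n, h(n))) = 1 + max(0, 0, 1) = 2
depth(f(n, q, q)) = 1 + max(0, 0, 0) = 1
depth(g(g(q, p, f(n, p, q)), f(p, n, h(n)), f(n, q, q))) = 1 + max(2, 2, 1) = 3
depth(g(f(f(p, p, n), g(p, g(q, n, p), n), g(g(n, q, n), p, n)), n, g(g(q, p, f(n, p, q)), f(p, n, h(n)), f(n, q, q)))) = 1 + max(3, 0, 3) = 4
depth(f(f(f(q, p, n), h(g(h(p), g(p, n, n), q)), n), g(f(f(p, p, n), g(p, g(q, n, p), n), g(g(n, q, n), p, n)), n, g(g(q, p, f(n, p, q)), f(p, n, h(n)), f(n, q, q))), p)) = 1 + max(4, 4, 0) = 5
depth(h(f(f(f(q, p, n), h(g(h(p), g(p, n, n), q)), n), g(f(f(p, p, n), g(p, g(q, n, p), n), g(g(n, q, n), p, n)), n, g(g(q, p, f(n, p, q)), f(p, n, h(n)), f(n, q, q))), p))) = 1 + depth(f(f(f(q, p, n), h(g(h(p), g(p, n, n), q)), n), g(f(f(p, p, n), g(p, g(q, n, p), n), g(g(n, q, n), p, n)), n, g(g(q, p, f(n, p, q)), f(p, n, h(n)), f(n, q, q))), p)) = 1 + 5 = 6
depth(h(h(f(f(f(q, p, n), h(g(h(p), g(p, n, n), q)), n), g(f(f(p, p, n), g(p, g(q, n, p), n), g(g(n, q, n), p, n)), n, g(g(q, p, f(n, p, q)), f(p, n, h(n)), f(n, q, q))), p)))) = 1 + depth(h(f(f(f(q, p, n), h(g(h(p), g(p, n, n), q)), n), g(f(f(p, p, n), g(p, g(q, n, p), n), g(g(n, q, n), p, n)), n, g(g(q, p, f(n, p, q)), f(p, n, h(n)), f(n, q, q))), p))) = 1 + 6 = 7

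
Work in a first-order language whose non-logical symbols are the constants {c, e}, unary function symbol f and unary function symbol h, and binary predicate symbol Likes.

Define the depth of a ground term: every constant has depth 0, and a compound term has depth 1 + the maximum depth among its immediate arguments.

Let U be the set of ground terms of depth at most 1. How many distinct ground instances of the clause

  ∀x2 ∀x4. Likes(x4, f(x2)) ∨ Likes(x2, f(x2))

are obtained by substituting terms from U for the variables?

Ground terms of depth ≤ 1:
  If N_k denotes the number of depth-≤k ground terms, the 2 constants give N_0 = 2, and each function symbol of arity r contributes N_{k-1}^r new terms at level k: N_k = 2 + N_{k-1} + N_{k-1}.
  N_0 = 2
  N_1 = 2 + 2 + 2 = 6
So there are 6 ground terms available for substitution.
The body mentions every one of the 2 quantified variables; since ground terms form a free algebra, no two substitutions collapse to the same formula.
Number of ground instances = 6^2 = 36.

36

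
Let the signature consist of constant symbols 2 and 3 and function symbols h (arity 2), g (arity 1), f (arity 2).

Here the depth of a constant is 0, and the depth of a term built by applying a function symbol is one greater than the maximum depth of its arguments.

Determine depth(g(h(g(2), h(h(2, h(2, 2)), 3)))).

depth(g(2)) = 1 + depth(2) = 1 + 0 = 1
depth(h(2, 2)) = 1 + max(0, 0) = 1
depth(h(2, h(2, 2))) = 1 + max(0, 1) = 2
depth(h(h(2, h(2, 2)), 3)) = 1 + max(2, 0) = 3
depth(h(g(2), h(h(2, h(2, 2)), 3))) = 1 + max(1, 3) = 4
depth(g(h(g(2), h(h(2, h(2, 2)), 3)))) = 1 + depth(h(g(2), h(h(2, h(2, 2)), 3))) = 1 + 4 = 5

5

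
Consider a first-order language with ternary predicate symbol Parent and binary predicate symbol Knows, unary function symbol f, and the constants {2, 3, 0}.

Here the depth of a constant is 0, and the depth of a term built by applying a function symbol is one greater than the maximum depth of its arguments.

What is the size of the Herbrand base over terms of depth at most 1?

First count ground terms of depth ≤ 1.
Write N_k for the number of ground terms of depth ≤ k. A term of depth ≤ k is either a constant or a function symbol applied to arguments of depth ≤ k−1, so N_k = 3 + N_{k-1}.
N_0 = 3
N_1 = 3 + 3 = 6
Explicitly: 2, 3, 0, f(2), f(3), f(0).
So |H| = 6.
Each predicate of arity r yields |H|^r ground atoms (one per choice of an r-tuple from H):
  Parent: 6^3 = 216;  Knows: 6^2 = 36
Total ground atoms: 216 + 36 = 252.

252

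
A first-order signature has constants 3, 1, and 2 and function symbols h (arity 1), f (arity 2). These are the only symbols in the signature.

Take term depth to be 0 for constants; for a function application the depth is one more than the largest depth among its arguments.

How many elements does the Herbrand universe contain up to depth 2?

243

If N_k denotes the number of depth-≤k ground terms, the 3 constants give N_0 = 3, and each function symbol of arity r contributes N_{k-1}^r new terms at level k: N_k = 3 + N_{k-1} + N_{k-1}^2.
N_0 = 3
N_1 = 3 + 3 + 3^2 = 15
N_2 = 3 + 15 + 15^2 = 243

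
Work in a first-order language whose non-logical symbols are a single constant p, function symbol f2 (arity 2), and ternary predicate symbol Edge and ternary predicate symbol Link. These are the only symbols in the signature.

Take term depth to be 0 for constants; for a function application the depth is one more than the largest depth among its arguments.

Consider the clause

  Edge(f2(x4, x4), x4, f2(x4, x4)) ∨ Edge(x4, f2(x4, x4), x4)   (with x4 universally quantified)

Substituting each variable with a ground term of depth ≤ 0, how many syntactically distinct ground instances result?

1

Ground terms of depth ≤ 0:
  Count level by level. With function symbols f2/2, the terms of depth ≤ k are the 1 constant together with each function applied to depth-≤(k−1) tuples, so N_k = 1 + N_{k-1}^2.
  N_0 = 1
So there is exactly 1 ground term available for substitution.
The body mentions the single quantified variable x4; since ground terms form a free algebra, no two substitutions collapse to the same formula.
Number of ground instances = 1.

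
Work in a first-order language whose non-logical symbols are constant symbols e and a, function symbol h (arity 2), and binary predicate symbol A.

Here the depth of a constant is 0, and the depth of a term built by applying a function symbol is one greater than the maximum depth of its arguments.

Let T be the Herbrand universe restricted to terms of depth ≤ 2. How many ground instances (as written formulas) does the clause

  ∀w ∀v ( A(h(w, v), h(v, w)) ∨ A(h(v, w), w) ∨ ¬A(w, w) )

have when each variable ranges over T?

Ground terms of depth ≤ 2:
  Count level by level. With function symbols h/2, the terms of depth ≤ k are the 2 constants together with each function applied to depth-≤(k−1) tuples, so N_k = 2 + N_{k-1}^2.
  N_0 = 2
  N_1 = 2 + 2^2 = 6
  N_2 = 2 + 6^2 = 38
So there are 38 ground terms available for substitution.
There are 2 variables to instantiate (w, v), each occurring in at least one literal, so different choices give different ground instances.
Number of ground instances = 38^2 = 1444.

1444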